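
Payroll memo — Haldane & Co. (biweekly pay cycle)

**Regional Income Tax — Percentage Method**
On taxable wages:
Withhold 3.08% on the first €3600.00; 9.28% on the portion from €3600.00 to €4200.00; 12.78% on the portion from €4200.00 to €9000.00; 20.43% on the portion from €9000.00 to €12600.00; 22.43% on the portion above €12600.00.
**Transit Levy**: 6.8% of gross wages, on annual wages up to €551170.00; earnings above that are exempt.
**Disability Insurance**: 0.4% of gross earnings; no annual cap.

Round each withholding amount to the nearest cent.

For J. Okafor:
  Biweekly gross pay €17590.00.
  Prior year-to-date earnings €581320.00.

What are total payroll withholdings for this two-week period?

Regional Income Tax: taxable = €17590.00
  €1515.48 + 22.43% × (€17590.00 − €12600.00) = €1515.48 + 22.43% × €4990.00 = €2634.74
Transit Levy: YTD €581320.00 ≥ cap €551170.00 → €0.00
Disability Insurance: 0.4% × €17590.00 = €70.36
Total: €2634.74 + €0.00 + €70.36 = €2705.10

€2705.10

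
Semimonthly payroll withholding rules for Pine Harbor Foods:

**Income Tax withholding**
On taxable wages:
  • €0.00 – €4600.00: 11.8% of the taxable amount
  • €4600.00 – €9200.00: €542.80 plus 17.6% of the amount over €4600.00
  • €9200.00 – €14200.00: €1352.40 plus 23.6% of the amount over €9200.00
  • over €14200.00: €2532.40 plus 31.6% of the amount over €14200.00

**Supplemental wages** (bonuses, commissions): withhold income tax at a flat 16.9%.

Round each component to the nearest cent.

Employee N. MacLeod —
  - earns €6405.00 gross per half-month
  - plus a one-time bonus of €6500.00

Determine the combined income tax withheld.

Income Tax: taxable = €6405.00
  €542.80 + 17.6% × (€6405.00 − €4600.00) = €542.80 + 17.6% × €1805.00 = €860.48
Supplemental (16.9% flat on bonus): 16.9% × €6500.00 = €1098.50
Total income tax: €860.48 + €1098.50 = €1958.98

€1958.98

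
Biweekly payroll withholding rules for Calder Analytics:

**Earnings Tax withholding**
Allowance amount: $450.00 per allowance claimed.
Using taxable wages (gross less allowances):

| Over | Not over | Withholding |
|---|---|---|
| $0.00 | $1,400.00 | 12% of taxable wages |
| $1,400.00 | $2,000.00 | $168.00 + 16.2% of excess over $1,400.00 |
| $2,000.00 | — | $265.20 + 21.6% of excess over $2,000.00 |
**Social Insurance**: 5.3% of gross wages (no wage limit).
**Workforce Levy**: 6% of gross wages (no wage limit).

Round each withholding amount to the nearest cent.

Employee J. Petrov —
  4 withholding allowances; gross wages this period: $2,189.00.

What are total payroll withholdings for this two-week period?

Earnings Tax: taxable = $2,189.00 − 4×$450.00 = $389.00
  12% × $389.00 = $46.68
Social Insurance: 5.3% × $2,189.00 = $116.02
Workforce Levy: 6% × $2,189.00 = $131.34
Total: $46.68 + $116.02 + $131.34 = $294.04

$294.04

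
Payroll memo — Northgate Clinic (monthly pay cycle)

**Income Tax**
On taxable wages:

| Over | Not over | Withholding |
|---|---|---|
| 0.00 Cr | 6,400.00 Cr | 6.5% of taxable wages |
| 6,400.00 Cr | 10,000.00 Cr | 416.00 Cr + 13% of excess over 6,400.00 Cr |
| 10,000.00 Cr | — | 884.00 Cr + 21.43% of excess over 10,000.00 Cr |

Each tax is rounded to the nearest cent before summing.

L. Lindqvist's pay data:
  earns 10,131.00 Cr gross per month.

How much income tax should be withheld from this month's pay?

912.07 Cr

Income Tax: taxable = 10,131.00 Cr
  884.00 Cr + 21.43% × (10,131.00 Cr − 10,000.00 Cr) = 884.00 Cr + 21.43% × 131.00 Cr = 912.07 Cr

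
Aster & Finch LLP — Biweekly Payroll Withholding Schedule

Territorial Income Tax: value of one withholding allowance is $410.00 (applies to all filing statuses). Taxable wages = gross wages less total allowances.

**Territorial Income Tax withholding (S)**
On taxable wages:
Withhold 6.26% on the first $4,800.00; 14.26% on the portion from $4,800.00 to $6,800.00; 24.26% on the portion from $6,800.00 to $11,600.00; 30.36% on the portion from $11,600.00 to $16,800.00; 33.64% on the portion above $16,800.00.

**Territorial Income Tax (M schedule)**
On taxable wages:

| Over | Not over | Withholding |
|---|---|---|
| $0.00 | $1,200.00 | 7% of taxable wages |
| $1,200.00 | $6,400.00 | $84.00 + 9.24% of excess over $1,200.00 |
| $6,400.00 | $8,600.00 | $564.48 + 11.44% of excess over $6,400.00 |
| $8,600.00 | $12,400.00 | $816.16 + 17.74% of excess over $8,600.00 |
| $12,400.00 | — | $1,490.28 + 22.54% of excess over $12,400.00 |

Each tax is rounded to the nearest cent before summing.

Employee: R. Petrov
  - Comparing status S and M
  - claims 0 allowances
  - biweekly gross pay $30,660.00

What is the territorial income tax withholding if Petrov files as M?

Territorial Income Tax (M): taxable = $30,660.00
  $1,490.28 + 22.54% × ($30,660.00 − $12,400.00) = $1,490.28 + 22.54% × $18,260.00 = $5,606.08

$5,606.08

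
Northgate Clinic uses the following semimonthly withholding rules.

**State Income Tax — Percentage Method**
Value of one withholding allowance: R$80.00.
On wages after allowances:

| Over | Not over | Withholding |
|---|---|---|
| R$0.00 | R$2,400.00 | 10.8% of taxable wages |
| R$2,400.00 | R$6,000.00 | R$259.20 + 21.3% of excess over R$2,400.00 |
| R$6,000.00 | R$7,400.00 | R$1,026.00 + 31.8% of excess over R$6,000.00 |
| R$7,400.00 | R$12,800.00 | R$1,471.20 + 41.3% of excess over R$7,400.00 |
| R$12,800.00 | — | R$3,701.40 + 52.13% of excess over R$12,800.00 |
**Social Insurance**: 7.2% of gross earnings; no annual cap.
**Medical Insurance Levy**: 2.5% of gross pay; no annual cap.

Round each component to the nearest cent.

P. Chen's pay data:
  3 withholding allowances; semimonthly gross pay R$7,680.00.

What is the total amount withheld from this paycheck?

State Income Tax: taxable = R$7,680.00 − 3×R$80.00 = R$7,440.00
  R$1,471.20 + 41.3% × (R$7,440.00 − R$7,400.00) = R$1,471.20 + 41.3% × R$40.00 = R$1,487.72
Social Insurance: 7.2% × R$7,680.00 = R$552.96
Medical Insurance Levy: 2.5% × R$7,680.00 = R$192.00
Total: R$1,487.72 + R$552.96 + R$192.00 = R$2,232.68

R$2,232.68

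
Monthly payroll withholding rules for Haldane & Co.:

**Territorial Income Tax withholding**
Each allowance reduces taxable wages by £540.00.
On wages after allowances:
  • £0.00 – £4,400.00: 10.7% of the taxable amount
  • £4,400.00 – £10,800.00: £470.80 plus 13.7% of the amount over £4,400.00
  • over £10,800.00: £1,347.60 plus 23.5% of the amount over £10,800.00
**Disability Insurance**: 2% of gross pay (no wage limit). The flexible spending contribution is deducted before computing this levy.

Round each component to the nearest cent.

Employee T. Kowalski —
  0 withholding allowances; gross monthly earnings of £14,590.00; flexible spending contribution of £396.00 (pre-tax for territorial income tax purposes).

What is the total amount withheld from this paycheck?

Territorial Income Tax: taxable = £14,590.00 − £396.00 = £14,194.00
  £1,347.60 + 23.5% × (£14,194.00 − £10,800.00) = £1,347.60 + 23.5% × £3,394.00 = £2,145.19
Disability Insurance: 2% × £14,194.00 = £283.88
Total: £2,145.19 + £283.88 = £2,429.07

£2,429.07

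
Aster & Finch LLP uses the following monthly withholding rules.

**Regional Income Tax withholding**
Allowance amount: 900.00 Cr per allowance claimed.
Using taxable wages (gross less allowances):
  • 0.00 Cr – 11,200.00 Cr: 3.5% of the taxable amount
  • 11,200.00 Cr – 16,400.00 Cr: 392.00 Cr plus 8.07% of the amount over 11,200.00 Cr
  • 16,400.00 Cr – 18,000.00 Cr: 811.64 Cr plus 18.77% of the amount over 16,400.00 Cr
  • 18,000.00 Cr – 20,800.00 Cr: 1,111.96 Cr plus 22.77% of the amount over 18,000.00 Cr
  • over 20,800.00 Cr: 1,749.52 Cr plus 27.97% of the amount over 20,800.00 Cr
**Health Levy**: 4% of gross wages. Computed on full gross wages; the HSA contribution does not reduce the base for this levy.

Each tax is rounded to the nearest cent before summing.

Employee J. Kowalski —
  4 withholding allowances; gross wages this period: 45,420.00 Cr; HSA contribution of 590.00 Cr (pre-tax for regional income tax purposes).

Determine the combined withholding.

Regional Income Tax: taxable = 45,420.00 Cr − 590.00 Cr − 4×900.00 Cr = 41,230.00 Cr
  1,749.52 Cr + 27.97% × (41,230.00 Cr − 20,800.00 Cr) = 1,749.52 Cr + 27.97% × 20,430.00 Cr = 7,463.79 Cr
Health Levy: 4% × 45,420.00 Cr = 1,816.80 Cr
Total: 7,463.79 Cr + 1,816.80 Cr = 9,280.59 Cr

9,280.59 Cr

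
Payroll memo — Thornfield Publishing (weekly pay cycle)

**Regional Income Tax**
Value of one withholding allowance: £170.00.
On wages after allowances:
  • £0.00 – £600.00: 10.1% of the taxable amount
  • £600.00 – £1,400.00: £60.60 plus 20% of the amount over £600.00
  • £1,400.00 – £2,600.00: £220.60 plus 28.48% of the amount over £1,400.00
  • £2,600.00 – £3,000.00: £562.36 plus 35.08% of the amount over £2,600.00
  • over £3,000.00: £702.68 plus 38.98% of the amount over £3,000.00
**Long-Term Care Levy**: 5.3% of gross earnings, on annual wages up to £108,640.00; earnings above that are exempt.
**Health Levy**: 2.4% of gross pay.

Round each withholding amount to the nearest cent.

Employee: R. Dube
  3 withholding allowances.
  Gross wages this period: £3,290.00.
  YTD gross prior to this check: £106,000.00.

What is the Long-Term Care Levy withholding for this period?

£139.92

Long-Term Care Levy: cap £108,640.00 − YTD £106,000.00 = £2,640.00 subject; 5.3% × £2,640.00 = £139.92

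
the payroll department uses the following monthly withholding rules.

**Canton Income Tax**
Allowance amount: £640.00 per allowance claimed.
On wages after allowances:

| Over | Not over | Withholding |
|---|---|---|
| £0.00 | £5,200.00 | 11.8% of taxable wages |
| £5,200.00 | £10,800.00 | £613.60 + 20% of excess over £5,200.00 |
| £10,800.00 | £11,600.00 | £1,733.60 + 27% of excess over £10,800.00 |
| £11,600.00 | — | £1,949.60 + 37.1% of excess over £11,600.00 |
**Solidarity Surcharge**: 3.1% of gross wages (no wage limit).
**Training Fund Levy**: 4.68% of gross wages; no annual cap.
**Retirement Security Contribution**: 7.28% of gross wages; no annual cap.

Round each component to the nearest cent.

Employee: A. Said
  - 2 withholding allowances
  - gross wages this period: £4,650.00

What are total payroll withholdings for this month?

Canton Income Tax: taxable = £4,650.00 − 2×£640.00 = £3,370.00
  11.8% × £3,370.00 = £397.66
Solidarity Surcharge: 3.1% × £4,650.00 = £144.15
Training Fund Levy: 4.68% × £4,650.00 = £217.62
Retirement Security Contribution: 7.28% × £4,650.00 = £338.52
Total: £397.66 + £144.15 + £217.62 + £338.52 = £1,097.95

£1,097.95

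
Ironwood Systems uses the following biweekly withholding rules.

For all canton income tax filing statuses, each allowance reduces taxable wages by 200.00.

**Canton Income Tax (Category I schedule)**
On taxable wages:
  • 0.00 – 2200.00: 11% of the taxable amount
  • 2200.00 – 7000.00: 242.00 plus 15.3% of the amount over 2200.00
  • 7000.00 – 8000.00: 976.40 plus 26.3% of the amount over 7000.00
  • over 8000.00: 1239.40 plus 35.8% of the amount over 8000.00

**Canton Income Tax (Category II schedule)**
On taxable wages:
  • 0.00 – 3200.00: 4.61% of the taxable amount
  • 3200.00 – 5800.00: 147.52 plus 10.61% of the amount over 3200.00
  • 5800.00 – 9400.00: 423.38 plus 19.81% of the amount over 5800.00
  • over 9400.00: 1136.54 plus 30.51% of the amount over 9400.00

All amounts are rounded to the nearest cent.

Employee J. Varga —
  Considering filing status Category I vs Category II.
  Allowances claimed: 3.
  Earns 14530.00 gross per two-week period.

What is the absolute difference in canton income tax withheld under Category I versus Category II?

843.70

Canton Income Tax (Category I): taxable = 14530.00 − 3×200.00 = 13930.00
  1239.40 + 35.8% × (13930.00 − 8000.00) = 1239.40 + 35.8% × 5930.00 = 3362.34
Canton Income Tax (Category II): taxable = 14530.00 − 3×200.00 = 13930.00
  1136.54 + 30.51% × (13930.00 − 9400.00) = 1136.54 + 30.51% × 4530.00 = 2518.64
Difference: |3362.34 − 2518.64| = 843.70 (higher under Category I)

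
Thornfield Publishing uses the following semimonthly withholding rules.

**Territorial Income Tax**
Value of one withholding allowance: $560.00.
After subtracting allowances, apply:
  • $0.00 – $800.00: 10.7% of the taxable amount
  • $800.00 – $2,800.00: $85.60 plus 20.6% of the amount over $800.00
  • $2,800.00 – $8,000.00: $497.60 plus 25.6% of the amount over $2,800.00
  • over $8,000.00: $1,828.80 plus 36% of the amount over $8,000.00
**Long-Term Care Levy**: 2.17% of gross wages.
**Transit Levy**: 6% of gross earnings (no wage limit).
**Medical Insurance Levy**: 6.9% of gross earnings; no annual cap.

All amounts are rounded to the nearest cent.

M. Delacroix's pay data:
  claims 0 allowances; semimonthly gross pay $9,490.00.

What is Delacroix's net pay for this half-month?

Territorial Income Tax: taxable = $9,490.00
  $1,828.80 + 36% × ($9,490.00 − $8,000.00) = $1,828.80 + 36% × $1,490.00 = $2,365.20
Long-Term Care Levy: 2.17% × $9,490.00 = $205.93
Transit Levy: 6% × $9,490.00 = $569.40
Medical Insurance Levy: 6.9% × $9,490.00 = $654.81
Total withheld: $2,365.20 + $205.93 + $569.40 + $654.81 = $3,795.34
Net pay: $9,490.00 − $3,795.34 = $5,694.66

$5,694.66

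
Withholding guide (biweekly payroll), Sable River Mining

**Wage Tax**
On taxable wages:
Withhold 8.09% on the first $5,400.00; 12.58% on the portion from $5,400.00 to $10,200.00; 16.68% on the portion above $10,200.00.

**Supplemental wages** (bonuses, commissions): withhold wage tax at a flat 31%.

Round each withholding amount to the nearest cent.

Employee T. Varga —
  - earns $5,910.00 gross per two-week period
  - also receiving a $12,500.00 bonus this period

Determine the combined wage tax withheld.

$4,376.02

Wage Tax: taxable = $5,910.00
  $436.86 + 12.58% × ($5,910.00 − $5,400.00) = $436.86 + 12.58% × $510.00 = $501.02
Supplemental (31% flat on bonus): 31% × $12,500.00 = $3,875.00
Total wage tax: $501.02 + $3,875.00 = $4,376.02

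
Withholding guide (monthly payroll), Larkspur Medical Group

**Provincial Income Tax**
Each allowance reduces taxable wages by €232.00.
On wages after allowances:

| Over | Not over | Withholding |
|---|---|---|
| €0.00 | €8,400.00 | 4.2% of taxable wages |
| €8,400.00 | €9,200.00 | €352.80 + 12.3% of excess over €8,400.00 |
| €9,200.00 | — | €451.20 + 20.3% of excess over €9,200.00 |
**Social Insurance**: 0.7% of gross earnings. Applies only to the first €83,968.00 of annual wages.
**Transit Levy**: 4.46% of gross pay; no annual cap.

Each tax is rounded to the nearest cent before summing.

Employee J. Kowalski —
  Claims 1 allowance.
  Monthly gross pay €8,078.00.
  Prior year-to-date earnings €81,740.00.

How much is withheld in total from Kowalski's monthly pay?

Provincial Income Tax: taxable = €8,078.00 − 1×€232.00 = €7,846.00
  4.2% × €7,846.00 = €329.53
Social Insurance: cap €83,968.00 − YTD €81,740.00 = €2,228.00 subject; 0.7% × €2,228.00 = €15.60
Transit Levy: 4.46% × €8,078.00 = €360.28
Total: €329.53 + €15.60 + €360.28 = €705.41

€705.41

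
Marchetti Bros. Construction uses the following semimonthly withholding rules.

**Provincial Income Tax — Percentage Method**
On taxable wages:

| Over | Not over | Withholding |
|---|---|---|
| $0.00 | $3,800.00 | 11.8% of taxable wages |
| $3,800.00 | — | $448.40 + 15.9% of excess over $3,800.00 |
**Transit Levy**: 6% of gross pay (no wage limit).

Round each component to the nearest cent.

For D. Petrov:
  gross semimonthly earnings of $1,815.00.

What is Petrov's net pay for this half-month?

$1,491.93

Provincial Income Tax: taxable = $1,815.00
  11.8% × $1,815.00 = $214.17
Transit Levy: 6% × $1,815.00 = $108.90
Total withheld: $214.17 + $108.90 = $323.07
Net pay: $1,815.00 − $323.07 = $1,491.93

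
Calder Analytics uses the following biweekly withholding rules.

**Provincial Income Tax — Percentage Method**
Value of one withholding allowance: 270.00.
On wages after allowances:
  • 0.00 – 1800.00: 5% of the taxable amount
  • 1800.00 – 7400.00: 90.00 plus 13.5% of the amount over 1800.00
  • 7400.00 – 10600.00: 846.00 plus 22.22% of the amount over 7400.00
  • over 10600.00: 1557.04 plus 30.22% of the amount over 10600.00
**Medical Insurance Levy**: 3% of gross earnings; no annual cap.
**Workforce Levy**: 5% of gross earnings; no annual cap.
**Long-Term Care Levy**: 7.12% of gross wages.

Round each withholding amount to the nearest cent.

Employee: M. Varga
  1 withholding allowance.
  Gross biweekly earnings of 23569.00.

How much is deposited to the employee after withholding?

14610.69

Provincial Income Tax: taxable = 23569.00 − 1×270.00 = 23299.00
  1557.04 + 30.22% × (23299.00 − 10600.00) = 1557.04 + 30.22% × 12699.00 = 5394.68
Medical Insurance Levy: 3% × 23569.00 = 707.07
Workforce Levy: 5% × 23569.00 = 1178.45
Long-Term Care Levy: 7.12% × 23569.00 = 1678.11
Total withheld: 5394.68 + 707.07 + 1178.45 + 1678.11 = 8958.31
Net pay: 23569.00 − 8958.31 = 14610.69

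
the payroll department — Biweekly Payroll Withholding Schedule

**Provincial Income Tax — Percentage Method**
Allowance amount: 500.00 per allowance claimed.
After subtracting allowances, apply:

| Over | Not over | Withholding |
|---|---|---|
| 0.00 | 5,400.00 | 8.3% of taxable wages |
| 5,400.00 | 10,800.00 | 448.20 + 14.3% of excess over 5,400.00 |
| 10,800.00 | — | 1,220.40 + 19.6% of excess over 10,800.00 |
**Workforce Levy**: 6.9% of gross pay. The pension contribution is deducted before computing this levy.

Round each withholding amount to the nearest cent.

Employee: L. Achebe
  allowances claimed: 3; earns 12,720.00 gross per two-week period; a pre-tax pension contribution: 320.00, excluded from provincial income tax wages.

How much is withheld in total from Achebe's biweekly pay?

2,095.60

Provincial Income Tax: taxable = 12,720.00 − 320.00 − 3×500.00 = 10,900.00
  1,220.40 + 19.6% × (10,900.00 − 10,800.00) = 1,220.40 + 19.6% × 100.00 = 1,240.00
Workforce Levy: 6.9% × 12,400.00 = 855.60
Total: 1,240.00 + 855.60 = 2,095.60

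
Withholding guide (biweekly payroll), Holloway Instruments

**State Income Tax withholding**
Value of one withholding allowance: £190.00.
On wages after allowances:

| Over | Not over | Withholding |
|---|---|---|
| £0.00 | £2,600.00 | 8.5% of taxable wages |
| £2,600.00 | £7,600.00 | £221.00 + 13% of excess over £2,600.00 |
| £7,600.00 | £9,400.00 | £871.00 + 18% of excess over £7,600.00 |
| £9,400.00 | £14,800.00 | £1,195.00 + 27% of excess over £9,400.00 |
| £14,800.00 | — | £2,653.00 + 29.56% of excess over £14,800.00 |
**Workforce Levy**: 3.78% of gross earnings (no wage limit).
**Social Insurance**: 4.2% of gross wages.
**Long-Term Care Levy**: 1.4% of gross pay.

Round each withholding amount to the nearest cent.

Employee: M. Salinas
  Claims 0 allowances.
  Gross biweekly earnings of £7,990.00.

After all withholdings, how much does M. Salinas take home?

£6,299.34

State Income Tax: taxable = £7,990.00
  £871.00 + 18% × (£7,990.00 − £7,600.00) = £871.00 + 18% × £390.00 = £941.20
Workforce Levy: 3.78% × £7,990.00 = £302.02
Social Insurance: 4.2% × £7,990.00 = £335.58
Long-Term Care Levy: 1.4% × £7,990.00 = £111.86
Total withheld: £941.20 + £302.02 + £335.58 + £111.86 = £1,690.66
Net pay: £7,990.00 − £1,690.66 = £6,299.34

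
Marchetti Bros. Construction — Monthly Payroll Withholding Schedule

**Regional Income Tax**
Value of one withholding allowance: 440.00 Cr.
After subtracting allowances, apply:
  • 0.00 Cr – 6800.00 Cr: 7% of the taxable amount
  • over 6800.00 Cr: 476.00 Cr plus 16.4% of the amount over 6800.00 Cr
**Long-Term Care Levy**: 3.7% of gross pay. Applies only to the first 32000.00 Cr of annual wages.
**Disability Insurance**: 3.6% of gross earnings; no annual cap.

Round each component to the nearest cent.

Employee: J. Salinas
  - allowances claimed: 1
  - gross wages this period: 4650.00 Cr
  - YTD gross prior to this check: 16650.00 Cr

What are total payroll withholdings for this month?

Regional Income Tax: taxable = 4650.00 Cr − 1×440.00 Cr = 4210.00 Cr
  7% × 4210.00 Cr = 294.70 Cr
Long-Term Care Levy: 3.7% × 4650.00 Cr = 172.05 Cr
Disability Insurance: 3.6% × 4650.00 Cr = 167.40 Cr
Total: 294.70 Cr + 172.05 Cr + 167.40 Cr = 634.15 Cr

634.15 Cr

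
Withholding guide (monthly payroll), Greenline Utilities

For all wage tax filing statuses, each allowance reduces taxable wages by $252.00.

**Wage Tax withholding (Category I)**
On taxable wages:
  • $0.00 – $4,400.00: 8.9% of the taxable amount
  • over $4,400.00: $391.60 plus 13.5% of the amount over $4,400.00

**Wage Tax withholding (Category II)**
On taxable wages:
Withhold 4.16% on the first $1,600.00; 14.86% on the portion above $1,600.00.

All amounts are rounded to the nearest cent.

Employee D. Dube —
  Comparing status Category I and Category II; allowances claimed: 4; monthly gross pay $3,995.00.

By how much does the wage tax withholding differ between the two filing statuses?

$6.83

Wage Tax (Category I): taxable = $3,995.00 − 4×$252.00 = $2,987.00
  8.9% × $2,987.00 = $265.84
Wage Tax (Category II): taxable = $3,995.00 − 4×$252.00 = $2,987.00
  $66.56 + 14.86% × ($2,987.00 − $1,600.00) = $66.56 + 14.86% × $1,387.00 = $272.67
Difference: |$265.84 − $272.67| = $6.83 (higher under Category II)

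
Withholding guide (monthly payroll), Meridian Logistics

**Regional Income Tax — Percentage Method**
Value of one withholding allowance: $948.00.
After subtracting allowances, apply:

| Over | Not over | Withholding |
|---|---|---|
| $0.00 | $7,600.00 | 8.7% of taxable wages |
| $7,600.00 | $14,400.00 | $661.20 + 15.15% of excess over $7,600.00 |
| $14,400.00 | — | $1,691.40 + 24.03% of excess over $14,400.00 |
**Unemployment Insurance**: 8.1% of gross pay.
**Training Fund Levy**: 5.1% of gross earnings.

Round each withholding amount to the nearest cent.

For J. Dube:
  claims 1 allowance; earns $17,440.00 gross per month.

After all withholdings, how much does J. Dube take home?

Regional Income Tax: taxable = $17,440.00 − 1×$948.00 = $16,492.00
  $1,691.40 + 24.03% × ($16,492.00 − $14,400.00) = $1,691.40 + 24.03% × $2,092.00 = $2,194.11
Unemployment Insurance: 8.1% × $17,440.00 = $1,412.64
Training Fund Levy: 5.1% × $17,440.00 = $889.44
Total withheld: $2,194.11 + $1,412.64 + $889.44 = $4,496.19
Net pay: $17,440.00 − $4,496.19 = $12,943.81

$12,943.81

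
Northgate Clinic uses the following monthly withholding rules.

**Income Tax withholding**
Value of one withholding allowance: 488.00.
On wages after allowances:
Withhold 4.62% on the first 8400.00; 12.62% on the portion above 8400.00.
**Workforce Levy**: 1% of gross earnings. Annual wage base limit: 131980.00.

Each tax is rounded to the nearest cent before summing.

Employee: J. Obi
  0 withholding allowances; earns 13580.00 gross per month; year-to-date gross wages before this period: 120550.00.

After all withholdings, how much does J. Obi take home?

12423.90

Income Tax: taxable = 13580.00
  388.08 + 12.62% × (13580.00 − 8400.00) = 388.08 + 12.62% × 5180.00 = 1041.80
Workforce Levy: cap 131980.00 − YTD 120550.00 = 11430.00 subject; 1% × 11430.00 = 114.30
Total withheld: 1041.80 + 114.30 = 1156.10
Net pay: 13580.00 − 1156.10 = 12423.90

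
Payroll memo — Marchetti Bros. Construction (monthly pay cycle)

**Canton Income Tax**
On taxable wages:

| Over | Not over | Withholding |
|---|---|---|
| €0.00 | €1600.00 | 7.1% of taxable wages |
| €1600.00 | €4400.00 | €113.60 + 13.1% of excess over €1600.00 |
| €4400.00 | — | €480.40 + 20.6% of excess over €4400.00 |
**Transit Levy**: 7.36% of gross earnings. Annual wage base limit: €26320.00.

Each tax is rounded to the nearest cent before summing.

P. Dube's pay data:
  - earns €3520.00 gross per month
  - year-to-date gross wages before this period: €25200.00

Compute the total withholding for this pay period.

€447.55

Canton Income Tax: taxable = €3520.00
  €113.60 + 13.1% × (€3520.00 − €1600.00) = €113.60 + 13.1% × €1920.00 = €365.12
Transit Levy: cap €26320.00 − YTD €25200.00 = €1120.00 subject; 7.36% × €1120.00 = €82.43
Total: €365.12 + €82.43 = €447.55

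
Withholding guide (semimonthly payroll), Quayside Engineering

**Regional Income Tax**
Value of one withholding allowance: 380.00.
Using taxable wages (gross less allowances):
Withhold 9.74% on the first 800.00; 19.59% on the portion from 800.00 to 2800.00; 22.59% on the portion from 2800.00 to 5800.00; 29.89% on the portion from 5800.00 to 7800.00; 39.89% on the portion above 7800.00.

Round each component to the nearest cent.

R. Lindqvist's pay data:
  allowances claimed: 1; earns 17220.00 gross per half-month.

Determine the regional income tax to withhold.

5351.28

Regional Income Tax: taxable = 17220.00 − 1×380.00 = 16840.00
  1745.22 + 39.89% × (16840.00 − 7800.00) = 1745.22 + 39.89% × 9040.00 = 5351.28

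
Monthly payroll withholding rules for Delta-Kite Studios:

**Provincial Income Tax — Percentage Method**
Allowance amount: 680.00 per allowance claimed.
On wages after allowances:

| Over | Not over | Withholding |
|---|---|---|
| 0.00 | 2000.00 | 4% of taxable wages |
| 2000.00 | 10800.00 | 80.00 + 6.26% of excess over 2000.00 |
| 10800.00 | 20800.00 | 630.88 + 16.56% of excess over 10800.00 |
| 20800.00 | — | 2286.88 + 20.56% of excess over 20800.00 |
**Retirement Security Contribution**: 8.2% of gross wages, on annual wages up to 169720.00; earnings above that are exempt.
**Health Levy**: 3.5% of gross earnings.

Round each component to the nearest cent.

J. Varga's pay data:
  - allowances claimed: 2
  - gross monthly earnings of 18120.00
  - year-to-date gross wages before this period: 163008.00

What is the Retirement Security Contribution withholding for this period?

550.38

Retirement Security Contribution: cap 169720.00 − YTD 163008.00 = 6712.00 subject; 8.2% × 6712.00 = 550.38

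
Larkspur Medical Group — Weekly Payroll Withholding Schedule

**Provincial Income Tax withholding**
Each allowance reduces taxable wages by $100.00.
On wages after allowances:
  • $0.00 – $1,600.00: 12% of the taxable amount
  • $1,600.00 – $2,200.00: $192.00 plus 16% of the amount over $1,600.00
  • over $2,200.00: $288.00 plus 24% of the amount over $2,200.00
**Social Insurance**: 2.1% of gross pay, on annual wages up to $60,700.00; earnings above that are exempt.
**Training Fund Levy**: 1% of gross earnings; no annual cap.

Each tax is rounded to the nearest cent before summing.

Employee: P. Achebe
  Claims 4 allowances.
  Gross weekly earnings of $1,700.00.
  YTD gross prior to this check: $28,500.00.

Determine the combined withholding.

Provincial Income Tax: taxable = $1,700.00 − 4×$100.00 = $1,300.00
  12% × $1,300.00 = $156.00
Social Insurance: 2.1% × $1,700.00 = $35.70
Training Fund Levy: 1% × $1,700.00 = $17.00
Total: $156.00 + $35.70 + $17.00 = $208.70

$208.70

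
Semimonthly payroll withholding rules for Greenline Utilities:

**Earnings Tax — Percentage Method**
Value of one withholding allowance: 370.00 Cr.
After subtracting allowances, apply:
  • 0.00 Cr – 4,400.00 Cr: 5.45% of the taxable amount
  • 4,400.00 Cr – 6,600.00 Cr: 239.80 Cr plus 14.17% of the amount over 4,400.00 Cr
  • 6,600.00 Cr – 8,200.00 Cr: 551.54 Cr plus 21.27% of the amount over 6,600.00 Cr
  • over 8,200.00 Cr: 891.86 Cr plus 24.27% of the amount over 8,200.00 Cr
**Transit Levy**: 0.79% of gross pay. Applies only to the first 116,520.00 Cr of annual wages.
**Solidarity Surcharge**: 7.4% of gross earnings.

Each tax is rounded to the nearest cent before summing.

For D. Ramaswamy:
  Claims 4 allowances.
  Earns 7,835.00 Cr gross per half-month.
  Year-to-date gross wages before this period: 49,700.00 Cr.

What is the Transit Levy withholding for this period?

61.90 Cr

Transit Levy: 0.79% × 7,835.00 Cr = 61.90 Cr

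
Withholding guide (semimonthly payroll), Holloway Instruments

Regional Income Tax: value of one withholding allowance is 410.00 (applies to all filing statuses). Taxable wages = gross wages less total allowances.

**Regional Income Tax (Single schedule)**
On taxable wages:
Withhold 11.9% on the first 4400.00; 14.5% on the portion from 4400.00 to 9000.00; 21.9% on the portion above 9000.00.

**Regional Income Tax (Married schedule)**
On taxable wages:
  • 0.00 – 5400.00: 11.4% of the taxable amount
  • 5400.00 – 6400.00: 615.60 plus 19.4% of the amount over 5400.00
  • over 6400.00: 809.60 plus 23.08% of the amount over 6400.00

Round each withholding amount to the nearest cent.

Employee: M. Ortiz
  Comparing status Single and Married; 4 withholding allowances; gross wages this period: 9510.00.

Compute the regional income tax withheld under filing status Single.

Regional Income Tax (Single): taxable = 9510.00 − 4×410.00 = 7870.00
  523.60 + 14.5% × (7870.00 − 4400.00) = 523.60 + 14.5% × 3470.00 = 1026.75

1026.75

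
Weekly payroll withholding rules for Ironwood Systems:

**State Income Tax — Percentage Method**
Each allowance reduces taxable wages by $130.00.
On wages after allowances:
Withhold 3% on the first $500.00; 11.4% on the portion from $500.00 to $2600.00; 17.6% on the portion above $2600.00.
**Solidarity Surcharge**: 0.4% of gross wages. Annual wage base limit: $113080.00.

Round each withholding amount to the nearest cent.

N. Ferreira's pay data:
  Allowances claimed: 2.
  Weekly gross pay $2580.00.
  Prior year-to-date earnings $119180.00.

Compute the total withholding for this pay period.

$222.48

State Income Tax: taxable = $2580.00 − 2×$130.00 = $2320.00
  $15.00 + 11.4% × ($2320.00 − $500.00) = $15.00 + 11.4% × $1820.00 = $222.48
Solidarity Surcharge: YTD $119180.00 ≥ cap $113080.00 → $0.00
Total: $222.48 + $0.00 = $222.48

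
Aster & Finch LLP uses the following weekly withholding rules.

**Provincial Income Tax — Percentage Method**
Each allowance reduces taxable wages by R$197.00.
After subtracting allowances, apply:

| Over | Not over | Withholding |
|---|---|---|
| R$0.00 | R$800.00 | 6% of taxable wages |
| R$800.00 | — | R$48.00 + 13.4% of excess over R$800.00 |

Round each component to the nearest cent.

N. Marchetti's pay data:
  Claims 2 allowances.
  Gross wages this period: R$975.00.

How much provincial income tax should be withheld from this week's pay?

R$34.86

Provincial Income Tax: taxable = R$975.00 − 2×R$197.00 = R$581.00
  6% × R$581.00 = R$34.86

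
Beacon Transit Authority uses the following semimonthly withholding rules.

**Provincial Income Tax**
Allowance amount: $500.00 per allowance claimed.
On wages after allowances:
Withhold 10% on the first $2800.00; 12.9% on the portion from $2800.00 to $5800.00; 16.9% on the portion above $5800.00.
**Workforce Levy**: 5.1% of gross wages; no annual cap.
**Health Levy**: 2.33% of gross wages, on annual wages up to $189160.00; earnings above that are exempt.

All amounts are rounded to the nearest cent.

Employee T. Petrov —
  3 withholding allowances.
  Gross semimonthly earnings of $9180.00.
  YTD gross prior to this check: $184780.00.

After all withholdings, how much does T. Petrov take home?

$7625.05

Provincial Income Tax: taxable = $9180.00 − 3×$500.00 = $7680.00
  $667.00 + 16.9% × ($7680.00 − $5800.00) = $667.00 + 16.9% × $1880.00 = $984.72
Workforce Levy: 5.1% × $9180.00 = $468.18
Health Levy: cap $189160.00 − YTD $184780.00 = $4380.00 subject; 2.33% × $4380.00 = $102.05
Total withheld: $984.72 + $468.18 + $102.05 = $1554.95
Net pay: $9180.00 − $1554.95 = $7625.05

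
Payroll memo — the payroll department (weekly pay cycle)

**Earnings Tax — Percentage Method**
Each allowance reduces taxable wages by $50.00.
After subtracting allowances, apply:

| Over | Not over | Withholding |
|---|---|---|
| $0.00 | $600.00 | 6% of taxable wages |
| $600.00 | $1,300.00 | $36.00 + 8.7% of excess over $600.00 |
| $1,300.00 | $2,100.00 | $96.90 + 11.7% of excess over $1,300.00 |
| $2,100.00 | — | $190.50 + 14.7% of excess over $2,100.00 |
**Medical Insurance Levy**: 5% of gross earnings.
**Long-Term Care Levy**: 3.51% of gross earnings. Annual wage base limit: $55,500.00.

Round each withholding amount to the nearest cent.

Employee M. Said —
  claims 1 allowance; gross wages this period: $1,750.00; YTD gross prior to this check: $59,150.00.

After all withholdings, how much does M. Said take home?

Earnings Tax: taxable = $1,750.00 − 1×$50.00 = $1,700.00
  $96.90 + 11.7% × ($1,700.00 − $1,300.00) = $96.90 + 11.7% × $400.00 = $143.70
Medical Insurance Levy: 5% × $1,750.00 = $87.50
Long-Term Care Levy: YTD $59,150.00 ≥ cap $55,500.00 → $0.00
Total withheld: $143.70 + $87.50 + $0.00 = $231.20
Net pay: $1,750.00 − $231.20 = $1,518.80

$1,518.80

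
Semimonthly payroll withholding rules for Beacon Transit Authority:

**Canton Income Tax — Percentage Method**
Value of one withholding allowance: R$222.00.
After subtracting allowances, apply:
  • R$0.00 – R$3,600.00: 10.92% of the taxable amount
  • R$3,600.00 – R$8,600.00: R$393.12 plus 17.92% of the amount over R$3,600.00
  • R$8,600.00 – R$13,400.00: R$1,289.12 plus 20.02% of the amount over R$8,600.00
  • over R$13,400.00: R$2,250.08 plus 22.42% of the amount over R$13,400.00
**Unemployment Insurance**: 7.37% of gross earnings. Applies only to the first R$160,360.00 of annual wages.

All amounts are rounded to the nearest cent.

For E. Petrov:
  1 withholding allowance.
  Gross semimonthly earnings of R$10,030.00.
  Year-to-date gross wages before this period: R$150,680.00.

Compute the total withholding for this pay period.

Canton Income Tax: taxable = R$10,030.00 − 1×R$222.00 = R$9,808.00
  R$1,289.12 + 20.02% × (R$9,808.00 − R$8,600.00) = R$1,289.12 + 20.02% × R$1,208.00 = R$1,530.96
Unemployment Insurance: cap R$160,360.00 − YTD R$150,680.00 = R$9,680.00 subject; 7.37% × R$9,680.00 = R$713.42
Total: R$1,530.96 + R$713.42 = R$2,244.38

R$2,244.38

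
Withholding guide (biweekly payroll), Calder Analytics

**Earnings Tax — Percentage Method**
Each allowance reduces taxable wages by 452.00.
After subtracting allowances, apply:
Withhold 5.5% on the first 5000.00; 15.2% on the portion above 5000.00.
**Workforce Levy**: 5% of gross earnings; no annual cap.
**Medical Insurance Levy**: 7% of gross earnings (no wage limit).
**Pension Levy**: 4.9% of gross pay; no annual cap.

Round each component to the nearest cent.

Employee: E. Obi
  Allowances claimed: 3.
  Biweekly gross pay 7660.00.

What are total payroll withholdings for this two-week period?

1767.75

Earnings Tax: taxable = 7660.00 − 3×452.00 = 6304.00
  275.00 + 15.2% × (6304.00 − 5000.00) = 275.00 + 15.2% × 1304.00 = 473.21
Workforce Levy: 5% × 7660.00 = 383.00
Medical Insurance Levy: 7% × 7660.00 = 536.20
Pension Levy: 4.9% × 7660.00 = 375.34
Total: 473.21 + 383.00 + 536.20 + 375.34 = 1767.75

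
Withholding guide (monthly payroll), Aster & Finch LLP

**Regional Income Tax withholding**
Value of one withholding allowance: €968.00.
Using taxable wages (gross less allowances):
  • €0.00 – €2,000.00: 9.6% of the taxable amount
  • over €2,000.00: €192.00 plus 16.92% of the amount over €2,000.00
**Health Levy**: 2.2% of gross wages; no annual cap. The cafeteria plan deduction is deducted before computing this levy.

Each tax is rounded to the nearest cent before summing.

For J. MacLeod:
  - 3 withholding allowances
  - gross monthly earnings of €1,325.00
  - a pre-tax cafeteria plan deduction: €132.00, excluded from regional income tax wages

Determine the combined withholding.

Regional Income Tax: taxable = €1,325.00 − €132.00 − 3×€968.00 = €-1,711.00
  Taxable ≤ 0 → €0.00
Health Levy: 2.2% × €1,193.00 = €26.25
Total: €0.00 + €26.25 = €26.25

€26.25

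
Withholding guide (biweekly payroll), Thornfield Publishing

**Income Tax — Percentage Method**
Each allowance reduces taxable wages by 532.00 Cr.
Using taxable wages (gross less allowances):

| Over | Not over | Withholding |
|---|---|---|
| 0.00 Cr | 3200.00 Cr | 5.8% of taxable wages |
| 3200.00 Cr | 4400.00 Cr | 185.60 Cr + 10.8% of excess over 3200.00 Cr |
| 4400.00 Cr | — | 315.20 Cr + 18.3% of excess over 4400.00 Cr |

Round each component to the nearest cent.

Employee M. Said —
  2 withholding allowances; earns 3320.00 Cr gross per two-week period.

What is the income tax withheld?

Income Tax: taxable = 3320.00 Cr − 2×532.00 Cr = 2256.00 Cr
  5.8% × 2256.00 Cr = 130.85 Cr

130.85 Cr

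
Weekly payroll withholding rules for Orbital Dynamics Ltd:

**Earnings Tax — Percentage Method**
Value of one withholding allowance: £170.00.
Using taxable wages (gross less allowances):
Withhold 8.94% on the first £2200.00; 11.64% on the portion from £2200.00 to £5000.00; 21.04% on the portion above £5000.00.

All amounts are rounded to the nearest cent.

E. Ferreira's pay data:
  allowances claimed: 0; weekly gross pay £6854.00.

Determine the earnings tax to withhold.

Earnings Tax: taxable = £6854.00
  £522.60 + 21.04% × (£6854.00 − £5000.00) = £522.60 + 21.04% × £1854.00 = £912.68

£912.68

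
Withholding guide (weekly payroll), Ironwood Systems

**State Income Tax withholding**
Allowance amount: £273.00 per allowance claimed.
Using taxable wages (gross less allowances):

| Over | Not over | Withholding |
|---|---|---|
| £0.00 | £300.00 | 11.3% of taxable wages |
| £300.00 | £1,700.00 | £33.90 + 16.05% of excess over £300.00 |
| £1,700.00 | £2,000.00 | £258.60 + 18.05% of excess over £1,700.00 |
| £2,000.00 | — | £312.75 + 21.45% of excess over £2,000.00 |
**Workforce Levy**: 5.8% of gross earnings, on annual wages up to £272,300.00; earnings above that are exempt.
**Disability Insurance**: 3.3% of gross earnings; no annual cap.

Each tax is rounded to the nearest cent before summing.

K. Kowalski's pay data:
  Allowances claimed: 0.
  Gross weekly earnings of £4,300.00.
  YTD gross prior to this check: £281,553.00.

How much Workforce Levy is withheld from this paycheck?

Workforce Levy: YTD £281,553.00 ≥ cap £272,300.00 → £0.00

£0.00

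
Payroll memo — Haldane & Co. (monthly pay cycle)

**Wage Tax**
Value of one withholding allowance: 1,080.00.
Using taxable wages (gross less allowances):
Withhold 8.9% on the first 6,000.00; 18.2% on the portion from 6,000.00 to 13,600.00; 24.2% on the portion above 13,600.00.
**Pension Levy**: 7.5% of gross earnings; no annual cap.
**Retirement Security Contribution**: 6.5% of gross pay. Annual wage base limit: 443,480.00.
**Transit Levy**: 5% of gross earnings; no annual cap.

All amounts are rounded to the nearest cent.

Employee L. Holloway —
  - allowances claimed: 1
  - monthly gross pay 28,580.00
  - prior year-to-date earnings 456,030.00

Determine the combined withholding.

8,853.50

Wage Tax: taxable = 28,580.00 − 1×1,080.00 = 27,500.00
  1,917.20 + 24.2% × (27,500.00 − 13,600.00) = 1,917.20 + 24.2% × 13,900.00 = 5,281.00
Pension Levy: 7.5% × 28,580.00 = 2,143.50
Retirement Security Contribution: YTD 456,030.00 ≥ cap 443,480.00 → 0.00
Transit Levy: 5% × 28,580.00 = 1,429.00
Total: 5,281.00 + 2,143.50 + 0.00 + 1,429.00 = 8,853.50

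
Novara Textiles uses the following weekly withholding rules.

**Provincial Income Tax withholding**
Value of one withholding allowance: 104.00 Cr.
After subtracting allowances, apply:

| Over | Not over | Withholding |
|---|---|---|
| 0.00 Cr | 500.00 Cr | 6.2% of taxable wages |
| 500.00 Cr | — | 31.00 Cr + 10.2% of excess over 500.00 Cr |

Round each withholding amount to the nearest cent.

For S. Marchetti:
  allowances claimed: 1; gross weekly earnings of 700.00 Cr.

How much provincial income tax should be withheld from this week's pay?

Provincial Income Tax: taxable = 700.00 Cr − 1×104.00 Cr = 596.00 Cr
  31.00 Cr + 10.2% × (596.00 Cr − 500.00 Cr) = 31.00 Cr + 10.2% × 96.00 Cr = 40.79 Cr

40.79 Cr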